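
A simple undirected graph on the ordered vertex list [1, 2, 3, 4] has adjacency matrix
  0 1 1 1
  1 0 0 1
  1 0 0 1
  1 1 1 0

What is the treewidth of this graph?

A width-2 tree decomposition is:
Bags: B1 = {1, 2, 4}  B2 = {1, 3, 4}
Tree: B1–B2
Every bag has size at most 3, so the width is 3 − 1 = 2 and tw(G) ≤ 2. For the lower bound, the 3 vertices {1, 2, 4} are pairwise adjacent, and any tree decomposition puts a clique entirely inside one bag — forcing width ≥ 2. Hence tw(G) = 2 exactly.

2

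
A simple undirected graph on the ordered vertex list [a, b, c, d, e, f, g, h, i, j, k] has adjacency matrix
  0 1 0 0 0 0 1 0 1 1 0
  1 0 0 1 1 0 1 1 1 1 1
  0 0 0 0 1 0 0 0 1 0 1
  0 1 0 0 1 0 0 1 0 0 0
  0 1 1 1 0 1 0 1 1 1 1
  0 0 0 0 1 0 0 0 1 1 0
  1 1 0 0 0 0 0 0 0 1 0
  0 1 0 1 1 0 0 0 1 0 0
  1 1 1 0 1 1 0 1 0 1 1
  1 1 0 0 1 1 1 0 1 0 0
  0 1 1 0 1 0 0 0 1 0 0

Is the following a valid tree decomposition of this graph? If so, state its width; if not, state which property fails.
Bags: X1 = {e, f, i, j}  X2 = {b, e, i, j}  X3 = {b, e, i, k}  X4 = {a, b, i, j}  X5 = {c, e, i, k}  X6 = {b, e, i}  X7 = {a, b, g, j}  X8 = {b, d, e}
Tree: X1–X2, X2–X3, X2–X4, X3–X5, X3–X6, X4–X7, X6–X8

A tree decomposition must satisfy three properties: every vertex lies in some bag; for every edge, both endpoints lie together in some bag; and for every vertex, the bags containing it form a connected subtree. Here vertex h appears in no bag, so the decomposition is invalid.

No — vertex h appears in no bag.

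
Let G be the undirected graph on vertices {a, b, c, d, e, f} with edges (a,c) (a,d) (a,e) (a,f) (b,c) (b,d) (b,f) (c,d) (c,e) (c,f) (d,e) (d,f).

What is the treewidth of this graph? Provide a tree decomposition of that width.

Treewidth 3.
Bags: B1 = {a, c, d, f}  B2 = {a, c, d, e}  B3 = {b, c, d, f}
Tree: B1–B2, B1–B3

Each bag holds 4 vertices, so the decomposition has width 3, which upper-bounds the treewidth. Conversely, {a, c, d, e} is a clique of size 4, and the vertices of any clique must share a bag in every tree decomposition; so some bag has ≥ 4 vertices and tw(G) ≥ 3. Hence tw(G) = 3 exactly.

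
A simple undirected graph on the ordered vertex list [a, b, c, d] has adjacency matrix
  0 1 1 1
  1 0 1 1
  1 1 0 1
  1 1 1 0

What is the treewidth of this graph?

A width-3 tree decomposition is:
Bags: B1 = {a, b, c, d}
Tree: (single bag)
A single bag containing all 4 vertices is trivially a valid decomposition of width 3. For the lower bound, the 4 vertices {a, b, c, d} are pairwise adjacent, and any tree decomposition puts a clique entirely inside one bag — forcing width ≥ 3. Hence tw(G) = 3 exactly.

3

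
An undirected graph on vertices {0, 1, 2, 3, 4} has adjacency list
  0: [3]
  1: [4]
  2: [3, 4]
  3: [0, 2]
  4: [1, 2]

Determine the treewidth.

A width-1 tree decomposition is:
Bags: B1 = {1, 4}  B2 = {2, 4}  B3 = {2, 3}  B4 = {0, 3}
Tree: B1–B2, B2–B3, B3–B4
The largest bag has 2 vertices, giving width 1; this decomposition certifies tw(G) ≤ 1. G has an edge, so its treewidth is at least 1. The upper and lower bounds meet at 1, so that is the treewidth.

1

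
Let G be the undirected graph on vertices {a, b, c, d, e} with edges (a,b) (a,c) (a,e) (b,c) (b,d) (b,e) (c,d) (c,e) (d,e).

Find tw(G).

A width-3 tree decomposition is:
Bags: B1 = {b, c, d, e}  B2 = {a, b, c, e}
Tree: B1–B2
Each bag holds 4 vertices, so the decomposition has width 3, which upper-bounds the treewidth. For the lower bound, the 4 vertices {b, c, d, e} are pairwise adjacent, and any tree decomposition puts a clique entirely inside one bag — forcing width ≥ 3. Therefore the treewidth is 3.

3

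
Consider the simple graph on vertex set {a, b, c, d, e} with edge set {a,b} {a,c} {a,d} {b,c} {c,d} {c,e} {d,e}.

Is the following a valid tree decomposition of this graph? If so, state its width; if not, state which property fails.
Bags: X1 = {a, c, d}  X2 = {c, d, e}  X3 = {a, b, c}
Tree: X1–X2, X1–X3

Yes; width 2.

Every vertex of G appears in some bag (union = {a, b, c, d, e}); every edge is covered by a bag; and for each vertex v the set of bags containing v is connected in the bag tree. The decomposition is therefore valid. The largest bag has 3 vertices, so the width is 2.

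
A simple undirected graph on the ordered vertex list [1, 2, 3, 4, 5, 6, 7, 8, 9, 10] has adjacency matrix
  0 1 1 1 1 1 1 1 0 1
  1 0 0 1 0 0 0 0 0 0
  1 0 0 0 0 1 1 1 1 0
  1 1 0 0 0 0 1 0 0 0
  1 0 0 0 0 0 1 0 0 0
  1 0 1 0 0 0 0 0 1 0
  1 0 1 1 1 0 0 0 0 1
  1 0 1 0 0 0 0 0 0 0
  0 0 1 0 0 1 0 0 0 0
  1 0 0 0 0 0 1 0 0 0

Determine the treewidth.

2

A width-2 tree decomposition is:
Bags: B1 = {1, 3, 6}  B2 = {3, 6, 9}  B3 = {1, 3, 7}  B4 = {1, 5, 7}  B5 = {1, 4, 7}  B6 = {1, 2, 4}  B7 = {1, 3, 8}  B8 = {1, 7, 10}
Tree: B1–B2, B1–B3, B3–B4, B3–B5, B5–B6, B3–B7, B5–B8
The largest bag has 3 vertices, giving width 2; this decomposition certifies tw(G) ≤ 2. For the lower bound, the 3 vertices {1, 3, 8} are pairwise adjacent, and any tree decomposition puts a clique entirely inside one bag — forcing width ≥ 2. Combining the bounds, tw(G) = 2.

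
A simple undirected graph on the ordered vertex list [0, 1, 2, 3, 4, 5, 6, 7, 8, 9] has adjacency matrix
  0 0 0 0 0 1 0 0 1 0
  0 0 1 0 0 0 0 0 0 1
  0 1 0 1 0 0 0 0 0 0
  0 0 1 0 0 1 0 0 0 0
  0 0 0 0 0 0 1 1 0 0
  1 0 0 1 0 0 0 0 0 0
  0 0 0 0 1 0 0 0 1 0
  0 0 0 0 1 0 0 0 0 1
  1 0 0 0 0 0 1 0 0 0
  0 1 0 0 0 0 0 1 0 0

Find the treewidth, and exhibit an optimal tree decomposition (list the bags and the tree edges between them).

Treewidth 2.
Bags: B1 = {2, 3, 5}  B2 = {0, 2, 5}  B3 = {0, 2, 8}  B4 = {2, 6, 8}  B5 = {2, 4, 6}  B6 = {2, 4, 7}  B7 = {2, 7, 9}  B8 = {1, 2, 9}
Tree: B1–B2, B2–B3, B3–B4, B4–B5, B5–B6, B6–B7, B7–B8

The largest bag has 3 vertices, giving width 2; this decomposition certifies tw(G) ≤ 2. Since 2–3–5–0–8–6–4–7–9–1–2 is a cycle in G, G is not acyclic. Forests are exactly the graphs of treewidth ≤ 1, so tw(G) ≥ 2. Therefore the treewidth is 2.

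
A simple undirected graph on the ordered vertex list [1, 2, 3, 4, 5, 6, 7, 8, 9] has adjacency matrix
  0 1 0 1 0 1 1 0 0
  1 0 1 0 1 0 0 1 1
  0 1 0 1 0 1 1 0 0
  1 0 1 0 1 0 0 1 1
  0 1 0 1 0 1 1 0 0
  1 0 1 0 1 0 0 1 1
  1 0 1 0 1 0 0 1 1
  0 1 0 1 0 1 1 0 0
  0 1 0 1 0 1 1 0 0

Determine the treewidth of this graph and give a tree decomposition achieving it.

Treewidth 4.
One such decomposition:
Bags: B1 = {1, 2, 4, 6, 7}  B2 = {2, 4, 5, 6, 7}  B3 = {2, 3, 4, 6, 7}  B4 = {2, 4, 6, 7, 8}  B5 = {2, 4, 6, 7, 9}
Tree: B1–B2, B2–B3, B3–B4, B4–B5

Every bag has size at most 5, so the width is 5 − 1 = 4 and tw(G) ≤ 4. For the lower bound: the 5 vertex sets {1,4}, {5,6}, {3,7}, {2}, {8} are disjoint, each induces a connected subgraph, and every pair is joined by at least one edge of G. Contracting each set to a single vertex therefore yields K_{5} as a minor, and since treewidth is minor-monotone, tw(G) ≥ tw(K_{5}) = 4. Hence tw(G) = 4 exactly.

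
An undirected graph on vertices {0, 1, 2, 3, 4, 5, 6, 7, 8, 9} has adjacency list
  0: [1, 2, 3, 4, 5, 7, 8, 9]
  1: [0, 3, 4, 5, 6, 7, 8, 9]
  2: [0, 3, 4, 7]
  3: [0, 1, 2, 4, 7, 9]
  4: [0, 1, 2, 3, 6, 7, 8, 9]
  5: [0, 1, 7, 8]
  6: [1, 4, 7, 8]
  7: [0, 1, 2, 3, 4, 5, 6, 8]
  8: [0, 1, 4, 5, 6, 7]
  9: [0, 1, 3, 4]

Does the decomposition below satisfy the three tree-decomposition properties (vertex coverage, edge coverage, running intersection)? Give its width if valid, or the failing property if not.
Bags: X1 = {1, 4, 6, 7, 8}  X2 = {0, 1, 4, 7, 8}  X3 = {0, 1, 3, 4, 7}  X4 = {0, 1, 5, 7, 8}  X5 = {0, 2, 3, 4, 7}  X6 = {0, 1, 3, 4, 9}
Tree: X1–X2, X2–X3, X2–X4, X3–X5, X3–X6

Yes; width 4.

Checking the three conditions: (i) the bags cover all of {0, 1, 2, 3, 4, 5, 6, 7, 8, 9}; (ii) for each edge, some bag contains both endpoints; (iii) the bags containing any fixed vertex form a subtree. All hold, so the decomposition is valid with width 5 − 1 = 4.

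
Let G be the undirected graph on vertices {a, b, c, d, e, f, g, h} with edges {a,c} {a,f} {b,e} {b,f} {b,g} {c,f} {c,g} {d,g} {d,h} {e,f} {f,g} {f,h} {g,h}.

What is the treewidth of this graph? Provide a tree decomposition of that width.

The largest bag has 3 vertices, giving width 2; this decomposition certifies tw(G) ≤ 2. On the other hand G contains the 3-clique {d, g, h}. A clique must lie in a single bag of any decomposition, so no decomposition can have width below 2. The upper and lower bounds meet at 2, so that is the treewidth.

Treewidth 2.
One optimal decomposition is:
Bags: B1 = {a, c, f}  B2 = {c, f, g}  B3 = {f, g, h}  B4 = {b, f, g}  B5 = {d, g, h}  B6 = {b, e, f}
Tree: B1–B2, B2–B3, B3–B4, B3–B5, B4–B6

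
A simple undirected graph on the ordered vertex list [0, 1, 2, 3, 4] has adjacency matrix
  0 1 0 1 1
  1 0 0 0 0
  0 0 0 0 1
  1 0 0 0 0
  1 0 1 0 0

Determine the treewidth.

1

A width-1 tree decomposition is:
Bags: B1 = {0, 3}  B2 = {0, 1}  B3 = {0, 4}  B4 = {2, 4}
Tree: B1–B2, B2–B3, B3–B4
Each bag holds 2 vertices, so the decomposition has width 1, which upper-bounds the treewidth. Any graph with an edge has treewidth ≥ 1, and G has the edge 0–3. Combining the bounds, tw(G) = 1.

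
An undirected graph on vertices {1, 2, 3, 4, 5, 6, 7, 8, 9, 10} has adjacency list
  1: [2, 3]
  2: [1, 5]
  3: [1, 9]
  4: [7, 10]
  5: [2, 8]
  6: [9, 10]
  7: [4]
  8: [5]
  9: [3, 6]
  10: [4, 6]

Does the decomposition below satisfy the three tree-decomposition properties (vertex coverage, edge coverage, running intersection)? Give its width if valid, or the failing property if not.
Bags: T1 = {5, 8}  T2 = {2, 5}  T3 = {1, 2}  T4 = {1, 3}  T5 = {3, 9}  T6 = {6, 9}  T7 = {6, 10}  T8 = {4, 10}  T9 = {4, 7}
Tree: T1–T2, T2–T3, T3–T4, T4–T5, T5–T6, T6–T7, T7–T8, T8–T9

Vertex coverage: the bags together contain {1, 2, 3, 4, 5, 6, 7, 8, 9, 10}, the full vertex set. Edge coverage: each edge of G has both endpoints in at least one bag. Running intersection: for every vertex, the bags containing it form a connected subtree. All three properties hold, so this is a valid tree decomposition of width max|bag| − 1 = 1, and hence tw(G) ≤ 1.

Yes; width 1.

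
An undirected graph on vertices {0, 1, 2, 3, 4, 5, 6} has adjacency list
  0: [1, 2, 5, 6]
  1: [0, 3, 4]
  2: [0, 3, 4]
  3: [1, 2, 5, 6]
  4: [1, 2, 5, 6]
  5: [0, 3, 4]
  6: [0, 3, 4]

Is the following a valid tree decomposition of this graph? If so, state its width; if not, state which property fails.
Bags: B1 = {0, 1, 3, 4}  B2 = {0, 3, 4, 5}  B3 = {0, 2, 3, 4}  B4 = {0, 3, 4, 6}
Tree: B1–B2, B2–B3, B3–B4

Checking the three conditions: (i) the bags cover all of {0, 1, 2, 3, 4, 5, 6}; (ii) for each edge, some bag contains both endpoints; (iii) the bags containing any fixed vertex form a subtree. All hold, so the decomposition is valid with width 4 − 1 = 3.

Yes; width 3.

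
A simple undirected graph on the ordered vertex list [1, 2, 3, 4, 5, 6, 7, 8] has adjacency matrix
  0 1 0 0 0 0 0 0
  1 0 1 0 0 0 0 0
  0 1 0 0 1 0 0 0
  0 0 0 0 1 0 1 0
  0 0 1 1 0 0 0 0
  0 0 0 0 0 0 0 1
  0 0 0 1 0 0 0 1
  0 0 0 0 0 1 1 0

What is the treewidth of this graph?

1

A width-1 tree decomposition is:
Bags: B1 = {1, 2}  B2 = {2, 3}  B3 = {3, 5}  B4 = {4, 5}  B5 = {4, 7}  B6 = {7, 8}  B7 = {6, 8}
Tree: B1–B2, B2–B3, B3–B4, B4–B5, B5–B6, B6–B7
The largest bag has 2 vertices, giving width 1; this decomposition certifies tw(G) ≤ 1. Since G has at least one edge (e.g. 1–2), it is not an edgeless graph, so tw(G) ≥ 1. Therefore the treewidth is 1.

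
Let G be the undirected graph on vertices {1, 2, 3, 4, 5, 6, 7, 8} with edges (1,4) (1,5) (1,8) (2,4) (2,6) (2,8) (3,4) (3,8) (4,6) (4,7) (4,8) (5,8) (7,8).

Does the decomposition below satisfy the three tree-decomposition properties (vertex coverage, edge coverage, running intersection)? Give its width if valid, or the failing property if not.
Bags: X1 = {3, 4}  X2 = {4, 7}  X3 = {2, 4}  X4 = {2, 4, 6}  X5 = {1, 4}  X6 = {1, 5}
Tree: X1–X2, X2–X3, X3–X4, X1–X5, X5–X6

No — vertex 8 appears in no bag.

A tree decomposition must satisfy three properties: every vertex lies in some bag; for every edge, both endpoints lie together in some bag; and for every vertex, the bags containing it form a connected subtree. Here vertex 8 appears in no bag, so the decomposition is invalid.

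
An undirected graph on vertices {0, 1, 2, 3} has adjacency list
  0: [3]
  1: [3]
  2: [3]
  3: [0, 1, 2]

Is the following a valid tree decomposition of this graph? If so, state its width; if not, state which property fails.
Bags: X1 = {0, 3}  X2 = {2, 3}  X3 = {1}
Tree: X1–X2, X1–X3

A tree decomposition must satisfy three properties: every vertex lies in some bag; for every edge, both endpoints lie together in some bag; and for every vertex, the bags containing it form a connected subtree. Here edge (3,1) lies in no bag, so the decomposition is invalid.

No — edge (3,1) lies in no bag.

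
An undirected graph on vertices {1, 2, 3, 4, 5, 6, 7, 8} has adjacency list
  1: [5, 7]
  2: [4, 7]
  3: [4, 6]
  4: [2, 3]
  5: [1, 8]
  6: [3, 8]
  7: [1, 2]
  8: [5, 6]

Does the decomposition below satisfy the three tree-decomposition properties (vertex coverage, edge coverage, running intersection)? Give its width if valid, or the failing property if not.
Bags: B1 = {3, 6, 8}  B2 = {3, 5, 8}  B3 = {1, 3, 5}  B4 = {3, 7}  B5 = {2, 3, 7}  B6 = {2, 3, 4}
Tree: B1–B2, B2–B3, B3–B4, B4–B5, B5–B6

No — edge (1,7) lies in no bag.

A tree decomposition must satisfy three properties: every vertex lies in some bag; for every edge, both endpoints lie together in some bag; and for every vertex, the bags containing it form a connected subtree. Here edge (1,7) lies in no bag, so the decomposition is invalid.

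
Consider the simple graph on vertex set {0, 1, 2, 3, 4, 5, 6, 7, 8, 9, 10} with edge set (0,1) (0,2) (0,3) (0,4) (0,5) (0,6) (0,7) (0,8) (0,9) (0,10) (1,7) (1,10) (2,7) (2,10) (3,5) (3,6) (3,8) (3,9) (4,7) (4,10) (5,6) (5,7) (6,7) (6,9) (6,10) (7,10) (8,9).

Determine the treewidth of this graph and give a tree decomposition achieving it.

Treewidth 3.
One such decomposition:
Bags: B1 = {0, 4, 7, 10}  B2 = {0, 6, 7, 10}  B3 = {0, 5, 6, 7}  B4 = {0, 2, 7, 10}  B5 = {0, 3, 5, 6}  B6 = {0, 3, 6, 9}  B7 = {0, 1, 7, 10}  B8 = {0, 3, 8, 9}
Tree: B1–B2, B2–B3, B2–B4, B3–B5, B5–B6, B2–B7, B6–B8

The largest bag has 4 vertices, giving width 3; this decomposition certifies tw(G) ≤ 3. For the lower bound, the 4 vertices {0, 3, 8, 9} are pairwise adjacent, and any tree decomposition puts a clique entirely inside one bag — forcing width ≥ 3. Combining the bounds, tw(G) = 3.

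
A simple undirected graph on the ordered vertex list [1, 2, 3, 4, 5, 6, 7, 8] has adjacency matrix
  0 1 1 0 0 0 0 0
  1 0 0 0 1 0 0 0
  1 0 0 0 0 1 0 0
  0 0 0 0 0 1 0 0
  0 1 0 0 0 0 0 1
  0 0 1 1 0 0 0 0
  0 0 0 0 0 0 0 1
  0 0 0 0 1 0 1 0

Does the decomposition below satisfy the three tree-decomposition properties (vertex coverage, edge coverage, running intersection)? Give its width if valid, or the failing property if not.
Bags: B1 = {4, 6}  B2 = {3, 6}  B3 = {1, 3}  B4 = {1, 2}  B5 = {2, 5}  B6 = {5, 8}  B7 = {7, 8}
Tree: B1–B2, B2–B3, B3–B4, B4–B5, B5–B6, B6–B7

Yes; width 1.

Checking the three conditions: (i) the bags cover all of {1, 2, 3, 4, 5, 6, 7, 8}; (ii) for each edge, some bag contains both endpoints; (iii) the bags containing any fixed vertex form a subtree. All hold, so the decomposition is valid with width 2 − 1 = 1.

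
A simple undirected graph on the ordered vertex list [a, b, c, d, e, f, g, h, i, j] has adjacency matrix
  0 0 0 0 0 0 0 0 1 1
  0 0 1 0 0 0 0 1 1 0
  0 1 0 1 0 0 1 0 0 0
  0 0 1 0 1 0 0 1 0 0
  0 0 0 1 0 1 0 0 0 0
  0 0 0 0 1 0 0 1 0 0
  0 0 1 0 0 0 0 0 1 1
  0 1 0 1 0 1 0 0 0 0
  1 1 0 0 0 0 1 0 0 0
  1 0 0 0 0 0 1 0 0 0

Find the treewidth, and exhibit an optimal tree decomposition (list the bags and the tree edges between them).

Treewidth 2.
One optimal decomposition is:
Bags: B1 = {a, g, j}  B2 = {a, g, i}  B3 = {c, g, i}  B4 = {b, c, i}  B5 = {b, c, d}  B6 = {b, d, h}  B7 = {d, e, h}  B8 = {e, f, h}
Tree: B1–B2, B2–B3, B3–B4, B4–B5, B5–B6, B6–B7, B7–B8

Each bag holds 3 vertices, so the decomposition has width 2, which upper-bounds the treewidth. The edges j–a–i–g–j form a cycle, so G is not a tree and its treewidth is at least 2. Hence tw(G) = 2 exactly.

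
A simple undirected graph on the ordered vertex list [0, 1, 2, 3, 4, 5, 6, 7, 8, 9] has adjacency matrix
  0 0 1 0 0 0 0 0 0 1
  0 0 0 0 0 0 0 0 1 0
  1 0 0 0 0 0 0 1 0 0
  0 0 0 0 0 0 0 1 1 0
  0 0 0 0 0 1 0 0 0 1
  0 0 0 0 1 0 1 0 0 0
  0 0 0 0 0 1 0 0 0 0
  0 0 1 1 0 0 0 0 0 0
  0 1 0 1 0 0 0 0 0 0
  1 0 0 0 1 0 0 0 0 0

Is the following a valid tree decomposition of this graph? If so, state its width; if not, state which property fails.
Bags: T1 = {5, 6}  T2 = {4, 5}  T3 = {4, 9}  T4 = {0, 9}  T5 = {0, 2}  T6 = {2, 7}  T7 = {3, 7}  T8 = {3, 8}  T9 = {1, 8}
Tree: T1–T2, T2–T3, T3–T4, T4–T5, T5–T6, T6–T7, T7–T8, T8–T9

Yes; width 1.

Every vertex of G appears in some bag (union = {0, 1, 2, 3, 4, 5, 6, 7, 8, 9}); every edge is covered by a bag; and for each vertex v the set of bags containing v is connected in the bag tree. The decomposition is therefore valid. The largest bag has 2 vertices, so the width is 1.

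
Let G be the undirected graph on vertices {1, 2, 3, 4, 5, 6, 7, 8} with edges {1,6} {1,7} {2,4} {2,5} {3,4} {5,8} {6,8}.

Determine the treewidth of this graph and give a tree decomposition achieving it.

Treewidth 1.
One optimal decomposition is:
Bags: B1 = {1, 7}  B2 = {1, 6}  B3 = {6, 8}  B4 = {5, 8}  B5 = {2, 5}  B6 = {2, 4}  B7 = {3, 4}
Tree: B1–B2, B2–B3, B3–B4, B4–B5, B5–B6, B6–B7

The largest bag has 2 vertices, giving width 1; this decomposition certifies tw(G) ≤ 1. G has an edge, so its treewidth is at least 1. Combining the bounds, tw(G) = 1.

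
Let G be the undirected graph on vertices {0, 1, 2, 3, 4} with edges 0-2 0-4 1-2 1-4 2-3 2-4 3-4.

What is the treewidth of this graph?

2

A width-2 tree decomposition is:
Bags: B1 = {0, 2, 4}  B2 = {2, 3, 4}  B3 = {1, 2, 4}
Tree: B1–B2, B2–B3
Each bag holds 3 vertices, so the decomposition has width 2, which upper-bounds the treewidth. On the other hand G contains the 3-clique {0, 2, 4}. A clique must lie in a single bag of any decomposition, so no decomposition can have width below 2. The upper and lower bounds meet at 2, so that is the treewidth.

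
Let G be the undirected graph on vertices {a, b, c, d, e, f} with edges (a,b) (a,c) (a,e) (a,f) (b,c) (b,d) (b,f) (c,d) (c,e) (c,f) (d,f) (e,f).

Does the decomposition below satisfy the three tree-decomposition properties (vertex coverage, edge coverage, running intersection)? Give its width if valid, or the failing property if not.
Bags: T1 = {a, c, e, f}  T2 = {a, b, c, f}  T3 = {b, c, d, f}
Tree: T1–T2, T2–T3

Vertex coverage: the bags together contain {a, b, c, d, e, f}, the full vertex set. Edge coverage: each edge of G has both endpoints in at least one bag. Running intersection: for every vertex, the bags containing it form a connected subtree. All three properties hold, so this is a valid tree decomposition of width max|bag| − 1 = 3, and hence tw(G) ≤ 3.

Yes; width 3.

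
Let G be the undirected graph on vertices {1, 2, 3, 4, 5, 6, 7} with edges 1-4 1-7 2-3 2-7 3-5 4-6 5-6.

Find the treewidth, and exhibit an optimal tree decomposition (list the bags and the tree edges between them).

The largest bag has 3 vertices, giving width 2; this decomposition certifies tw(G) ≤ 2. Since 2–3–5–6–4–1–7–2 is a cycle in G, G is not acyclic. Forests are exactly the graphs of treewidth ≤ 1, so tw(G) ≥ 2. Combining the bounds, tw(G) = 2.

Treewidth 2.
Bags: B1 = {2, 3, 5}  B2 = {2, 5, 6}  B3 = {2, 4, 6}  B4 = {1, 2, 4}  B5 = {1, 2, 7}
Tree: B1–B2, B2–B3, B3–B4, B4–B5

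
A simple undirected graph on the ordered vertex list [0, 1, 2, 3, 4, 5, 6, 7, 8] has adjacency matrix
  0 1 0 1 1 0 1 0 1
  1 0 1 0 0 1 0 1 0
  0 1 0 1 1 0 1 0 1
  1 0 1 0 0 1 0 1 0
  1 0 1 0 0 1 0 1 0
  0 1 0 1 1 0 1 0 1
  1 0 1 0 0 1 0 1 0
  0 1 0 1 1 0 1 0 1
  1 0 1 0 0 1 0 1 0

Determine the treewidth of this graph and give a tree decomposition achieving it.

Treewidth 4.
One such decomposition:
Bags: B1 = {0, 2, 3, 5, 7}  B2 = {0, 2, 4, 5, 7}  B3 = {0, 2, 5, 7, 8}  B4 = {0, 2, 5, 6, 7}  B5 = {0, 1, 2, 5, 7}
Tree: B1–B2, B2–B3, B3–B4, B4–B5

Each bag holds 5 vertices, so the decomposition has width 4, which upper-bounds the treewidth. For the lower bound: the 5 vertex sets {0,3}, {2,4}, {5,8}, {7}, {6} are disjoint, each induces a connected subgraph, and every pair is joined by at least one edge of G. Contracting each set to a single vertex therefore yields K_{5} as a minor, and since treewidth is minor-monotone, tw(G) ≥ tw(K_{5}) = 4. The upper and lower bounds meet at 4, so that is the treewidth.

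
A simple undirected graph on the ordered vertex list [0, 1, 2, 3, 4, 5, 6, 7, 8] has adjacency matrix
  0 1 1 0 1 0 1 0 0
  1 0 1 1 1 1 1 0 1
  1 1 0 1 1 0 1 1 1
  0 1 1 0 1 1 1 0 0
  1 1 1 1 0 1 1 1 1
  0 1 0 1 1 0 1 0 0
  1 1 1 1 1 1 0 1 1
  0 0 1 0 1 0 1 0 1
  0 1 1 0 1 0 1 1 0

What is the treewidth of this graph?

A width-4 tree decomposition is:
Bags: B1 = {1, 2, 4, 6, 8}  B2 = {2, 4, 6, 7, 8}  B3 = {0, 1, 2, 4, 6}  B4 = {1, 2, 3, 4, 6}  B5 = {1, 3, 4, 5, 6}
Tree: B1–B2, B1–B3, B3–B4, B4–B5
The largest bag has 5 vertices, giving width 4; this decomposition certifies tw(G) ≤ 4. On the other hand G contains the 5-clique {0, 1, 2, 4, 6}. A clique must lie in a single bag of any decomposition, so no decomposition can have width below 4. The upper and lower bounds meet at 4, so that is the treewidth.

4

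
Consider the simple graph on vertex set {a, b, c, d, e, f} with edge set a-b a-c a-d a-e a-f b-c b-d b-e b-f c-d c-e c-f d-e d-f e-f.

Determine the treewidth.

A width-5 tree decomposition is:
Bags: B1 = {a, b, c, d, e, f}
Tree: (single bag)
With just one bag of size 6, the width is 6 − 1 = 5, so tw(G) ≤ 5. On the other hand G contains the 6-clique {a, b, c, d, e, f}. A clique must lie in a single bag of any decomposition, so no decomposition can have width below 5. The upper and lower bounds meet at 5, so that is the treewidth.

5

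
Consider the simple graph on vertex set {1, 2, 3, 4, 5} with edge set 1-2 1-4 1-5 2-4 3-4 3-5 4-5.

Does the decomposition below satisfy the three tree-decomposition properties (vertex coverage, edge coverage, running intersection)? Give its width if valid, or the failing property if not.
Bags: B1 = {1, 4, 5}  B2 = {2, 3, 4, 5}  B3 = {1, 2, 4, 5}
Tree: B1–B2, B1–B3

No — bags containing vertex 2 are not connected in the tree.

A tree decomposition must satisfy three properties: every vertex lies in some bag; for every edge, both endpoints lie together in some bag; and for every vertex, the bags containing it form a connected subtree. Here bags containing vertex 2 are not connected in the tree, so the decomposition is invalid.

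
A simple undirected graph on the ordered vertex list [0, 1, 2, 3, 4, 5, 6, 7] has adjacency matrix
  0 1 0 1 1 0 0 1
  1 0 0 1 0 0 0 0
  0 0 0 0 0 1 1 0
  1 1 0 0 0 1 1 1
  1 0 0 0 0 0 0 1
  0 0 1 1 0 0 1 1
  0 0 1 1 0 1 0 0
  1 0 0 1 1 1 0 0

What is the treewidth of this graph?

2

A width-2 tree decomposition is:
Bags: B1 = {3, 5, 7}  B2 = {3, 5, 6}  B3 = {0, 3, 7}  B4 = {0, 4, 7}  B5 = {2, 5, 6}  B6 = {0, 1, 3}
Tree: B1–B2, B1–B3, B3–B4, B2–B5, B3–B6
Every bag has size at most 3, so the width is 3 − 1 = 2 and tw(G) ≤ 2. On the other hand G contains the 3-clique {2, 5, 6}. A clique must lie in a single bag of any decomposition, so no decomposition can have width below 2. Combining the bounds, tw(G) = 2.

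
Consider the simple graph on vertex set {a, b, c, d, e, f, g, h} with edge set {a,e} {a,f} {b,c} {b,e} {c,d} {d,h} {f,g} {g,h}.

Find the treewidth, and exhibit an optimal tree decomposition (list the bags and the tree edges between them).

Every bag has size at most 3, so the width is 3 − 1 = 2 and tw(G) ≤ 2. The edges a–e–b–c–d–h–g–f–a form a cycle, so G is not a tree and its treewidth is at least 2. Hence tw(G) = 2 exactly.

Treewidth 2.
Bags: B1 = {a, b, e}  B2 = {a, b, c}  B3 = {a, c, d}  B4 = {a, d, h}  B5 = {a, g, h}  B6 = {a, f, g}
Tree: B1–B2, B2–B3, B3–B4, B4–B5, B5–B6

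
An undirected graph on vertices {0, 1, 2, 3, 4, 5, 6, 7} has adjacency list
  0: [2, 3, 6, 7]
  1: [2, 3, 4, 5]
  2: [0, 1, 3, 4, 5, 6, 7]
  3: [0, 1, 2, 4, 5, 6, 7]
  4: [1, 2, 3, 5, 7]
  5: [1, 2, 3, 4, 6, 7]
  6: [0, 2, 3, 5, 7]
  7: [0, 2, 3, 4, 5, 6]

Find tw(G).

4

A width-4 tree decomposition is:
Bags: B1 = {2, 3, 5, 6, 7}  B2 = {2, 3, 4, 5, 7}  B3 = {0, 2, 3, 6, 7}  B4 = {1, 2, 3, 4, 5}
Tree: B1–B2, B1–B3, B2–B4
Every bag has size at most 5, so the width is 5 − 1 = 4 and tw(G) ≤ 4. On the other hand G contains the 5-clique {0, 2, 3, 6, 7}. A clique must lie in a single bag of any decomposition, so no decomposition can have width below 4. Therefore the treewidth is 4.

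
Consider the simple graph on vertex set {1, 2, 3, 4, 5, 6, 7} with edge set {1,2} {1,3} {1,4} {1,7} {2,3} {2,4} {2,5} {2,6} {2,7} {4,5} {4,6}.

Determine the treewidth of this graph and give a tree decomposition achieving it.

The largest bag has 3 vertices, giving width 2; this decomposition certifies tw(G) ≤ 2. On the other hand G contains the 3-clique {1, 2, 3}. A clique must lie in a single bag of any decomposition, so no decomposition can have width below 2. Therefore the treewidth is 2.

Treewidth 2.
Bags: B1 = {1, 2, 4}  B2 = {2, 4, 6}  B3 = {1, 2, 7}  B4 = {1, 2, 3}  B5 = {2, 4, 5}
Tree: B1–B2, B1–B3, B1–B4, B2–B5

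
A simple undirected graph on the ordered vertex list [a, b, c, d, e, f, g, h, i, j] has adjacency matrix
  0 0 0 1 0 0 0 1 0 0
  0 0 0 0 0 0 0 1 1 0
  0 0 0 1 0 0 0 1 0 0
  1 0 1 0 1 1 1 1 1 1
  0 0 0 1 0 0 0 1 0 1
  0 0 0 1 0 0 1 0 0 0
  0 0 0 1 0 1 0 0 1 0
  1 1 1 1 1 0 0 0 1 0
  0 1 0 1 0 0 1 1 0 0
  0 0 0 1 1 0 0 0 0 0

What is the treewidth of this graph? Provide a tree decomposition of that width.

The largest bag has 3 vertices, giving width 2; this decomposition certifies tw(G) ≤ 2. For the lower bound, the 3 vertices {d, f, g} are pairwise adjacent, and any tree decomposition puts a clique entirely inside one bag — forcing width ≥ 2. Therefore the treewidth is 2.

Treewidth 2.
One such decomposition:
Bags: B1 = {d, e, h}  B2 = {a, d, h}  B3 = {c, d, h}  B4 = {d, e, j}  B5 = {d, h, i}  B6 = {b, h, i}  B7 = {d, g, i}  B8 = {d, f, g}
Tree: B1–B2, B1–B3, B1–B4, B3–B5, B5–B6, B5–B7, B7–B8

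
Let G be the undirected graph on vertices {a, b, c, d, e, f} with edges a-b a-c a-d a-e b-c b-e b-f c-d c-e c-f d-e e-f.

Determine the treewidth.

3

A width-3 tree decomposition is:
Bags: B1 = {a, b, c, e}  B2 = {a, c, d, e}  B3 = {b, c, e, f}
Tree: B1–B2, B1–B3
Each bag holds 4 vertices, so the decomposition has width 3, which upper-bounds the treewidth. For the lower bound, the 4 vertices {a, c, d, e} are pairwise adjacent, and any tree decomposition puts a clique entirely inside one bag — forcing width ≥ 3. The upper and lower bounds meet at 3, so that is the treewidth.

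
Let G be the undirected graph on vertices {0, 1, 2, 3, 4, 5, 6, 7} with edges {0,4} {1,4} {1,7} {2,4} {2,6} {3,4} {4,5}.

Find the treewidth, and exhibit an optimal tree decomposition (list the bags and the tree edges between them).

Treewidth 1.
Bags: B1 = {3, 4}  B2 = {1, 4}  B3 = {0, 4}  B4 = {2, 4}  B5 = {2, 6}  B6 = {4, 5}  B7 = {1, 7}
Tree: B1–B2, B1–B3, B1–B4, B4–B5, B3–B6, B2–B7

Each bag holds 2 vertices, so the decomposition has width 1, which upper-bounds the treewidth. G has an edge, so its treewidth is at least 1. Combining the bounds, tw(G) = 1.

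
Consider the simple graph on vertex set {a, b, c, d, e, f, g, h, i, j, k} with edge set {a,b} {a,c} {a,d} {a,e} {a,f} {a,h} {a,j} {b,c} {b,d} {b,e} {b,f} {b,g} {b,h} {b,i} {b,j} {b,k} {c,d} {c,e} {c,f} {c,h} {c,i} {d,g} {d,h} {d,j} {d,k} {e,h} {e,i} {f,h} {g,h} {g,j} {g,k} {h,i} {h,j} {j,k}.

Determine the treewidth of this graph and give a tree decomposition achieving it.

Treewidth 4.
One such decomposition:
Bags: B1 = {a, b, c, e, h}  B2 = {b, c, e, h, i}  B3 = {a, b, c, d, h}  B4 = {a, b, c, f, h}  B5 = {a, b, d, h, j}  B6 = {b, d, g, h, j}  B7 = {b, d, g, j, k}
Tree: B1–B2, B1–B3, B1–B4, B3–B5, B5–B6, B6–B7

Every bag has size at most 5, so the width is 5 − 1 = 4 and tw(G) ≤ 4. For the lower bound, the 5 vertices {b, d, g, h, j} are pairwise adjacent, and any tree decomposition puts a clique entirely inside one bag — forcing width ≥ 4. The upper and lower bounds meet at 4, so that is the treewidth.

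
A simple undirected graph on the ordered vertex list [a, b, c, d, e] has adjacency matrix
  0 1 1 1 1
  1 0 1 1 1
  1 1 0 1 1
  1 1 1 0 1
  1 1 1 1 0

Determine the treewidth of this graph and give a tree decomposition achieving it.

Treewidth 4.
One optimal decomposition is:
Bags: B1 = {a, b, c, d, e}
Tree: (single bag)

A single bag containing all 5 vertices is trivially a valid decomposition of width 4. For the lower bound, the 5 vertices {a, b, c, d, e} are pairwise adjacent, and any tree decomposition puts a clique entirely inside one bag — forcing width ≥ 4. Therefore the treewidth is 4.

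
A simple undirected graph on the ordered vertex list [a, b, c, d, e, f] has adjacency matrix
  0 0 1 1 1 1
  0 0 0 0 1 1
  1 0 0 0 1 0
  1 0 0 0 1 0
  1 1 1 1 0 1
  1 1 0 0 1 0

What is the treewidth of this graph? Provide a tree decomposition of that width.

Treewidth 2.
One optimal decomposition is:
Bags: B1 = {a, c, e}  B2 = {a, e, f}  B3 = {b, e, f}  B4 = {a, d, e}
Tree: B1–B2, B2–B3, B2–B4

Every bag has size at most 3, so the width is 3 − 1 = 2 and tw(G) ≤ 2. For the lower bound, the 3 vertices {a, d, e} are pairwise adjacent, and any tree decomposition puts a clique entirely inside one bag — forcing width ≥ 2. The upper and lower bounds meet at 2, so that is the treewidth.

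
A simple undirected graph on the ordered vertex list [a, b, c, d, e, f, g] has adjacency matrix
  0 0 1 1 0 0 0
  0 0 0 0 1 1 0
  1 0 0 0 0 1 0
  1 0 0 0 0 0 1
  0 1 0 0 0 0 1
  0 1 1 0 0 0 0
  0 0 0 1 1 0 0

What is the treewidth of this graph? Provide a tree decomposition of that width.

Treewidth 2.
Bags: B1 = {b, c, f}  B2 = {b, c, e}  B3 = {c, e, g}  B4 = {c, d, g}  B5 = {a, c, d}
Tree: B1–B2, B2–B3, B3–B4, B4–B5

Each bag holds 3 vertices, so the decomposition has width 2, which upper-bounds the treewidth. The edges c–f–b–e–g–d–a–c form a cycle, so G is not a tree and its treewidth is at least 2. Combining the bounds, tw(G) = 2.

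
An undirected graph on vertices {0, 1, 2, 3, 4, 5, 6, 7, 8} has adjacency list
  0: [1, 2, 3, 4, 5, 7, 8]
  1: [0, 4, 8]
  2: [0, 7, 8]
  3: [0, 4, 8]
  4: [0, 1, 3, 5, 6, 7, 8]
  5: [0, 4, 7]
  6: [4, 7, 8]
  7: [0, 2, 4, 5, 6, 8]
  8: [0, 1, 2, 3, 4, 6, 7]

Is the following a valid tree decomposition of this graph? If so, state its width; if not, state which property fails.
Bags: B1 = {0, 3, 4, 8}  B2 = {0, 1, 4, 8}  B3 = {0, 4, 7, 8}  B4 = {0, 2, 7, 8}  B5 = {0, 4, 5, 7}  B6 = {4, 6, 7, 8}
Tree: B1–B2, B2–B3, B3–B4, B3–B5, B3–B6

Vertex coverage: the bags together contain {0, 1, 2, 3, 4, 5, 6, 7, 8}, the full vertex set. Edge coverage: each edge of G has both endpoints in at least one bag. Running intersection: for every vertex, the bags containing it form a connected subtree. All three properties hold, so this is a valid tree decomposition of width max|bag| − 1 = 3, and hence tw(G) ≤ 3.

Yes; width 3.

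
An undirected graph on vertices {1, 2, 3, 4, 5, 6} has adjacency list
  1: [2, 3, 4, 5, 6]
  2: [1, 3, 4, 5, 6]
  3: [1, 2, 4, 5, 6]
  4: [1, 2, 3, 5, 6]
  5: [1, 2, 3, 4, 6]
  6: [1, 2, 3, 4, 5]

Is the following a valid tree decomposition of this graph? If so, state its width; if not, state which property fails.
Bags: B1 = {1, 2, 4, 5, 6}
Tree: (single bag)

A tree decomposition must satisfy three properties: every vertex lies in some bag; for every edge, both endpoints lie together in some bag; and for every vertex, the bags containing it form a connected subtree. Here vertex 3 appears in no bag, so the decomposition is invalid.

No — vertex 3 appears in no bag.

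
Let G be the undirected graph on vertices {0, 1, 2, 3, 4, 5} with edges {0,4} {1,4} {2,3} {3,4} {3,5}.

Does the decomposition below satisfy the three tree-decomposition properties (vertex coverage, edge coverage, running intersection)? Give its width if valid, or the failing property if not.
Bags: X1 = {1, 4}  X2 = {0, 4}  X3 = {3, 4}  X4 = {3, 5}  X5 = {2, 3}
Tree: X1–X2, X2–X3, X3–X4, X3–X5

Every vertex of G appears in some bag (union = {0, 1, 2, 3, 4, 5}); every edge is covered by a bag; and for each vertex v the set of bags containing v is connected in the bag tree. The decomposition is therefore valid. The largest bag has 2 vertices, so the width is 1.

Yes; width 1.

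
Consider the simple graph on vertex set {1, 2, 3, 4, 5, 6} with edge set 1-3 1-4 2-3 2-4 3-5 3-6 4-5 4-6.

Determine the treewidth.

A width-2 tree decomposition is:
Bags: B1 = {2, 3, 4}  B2 = {3, 4, 5}  B3 = {1, 3, 4}  B4 = {3, 4, 6}
Tree: B1–B2, B2–B3, B3–B4
Each bag holds 3 vertices, so the decomposition has width 2, which upper-bounds the treewidth. Since 4–2–3–5–4 is a cycle in G, G is not acyclic. Forests are exactly the graphs of treewidth ≤ 1, so tw(G) ≥ 2. The upper and lower bounds meet at 2, so that is the treewidth.

2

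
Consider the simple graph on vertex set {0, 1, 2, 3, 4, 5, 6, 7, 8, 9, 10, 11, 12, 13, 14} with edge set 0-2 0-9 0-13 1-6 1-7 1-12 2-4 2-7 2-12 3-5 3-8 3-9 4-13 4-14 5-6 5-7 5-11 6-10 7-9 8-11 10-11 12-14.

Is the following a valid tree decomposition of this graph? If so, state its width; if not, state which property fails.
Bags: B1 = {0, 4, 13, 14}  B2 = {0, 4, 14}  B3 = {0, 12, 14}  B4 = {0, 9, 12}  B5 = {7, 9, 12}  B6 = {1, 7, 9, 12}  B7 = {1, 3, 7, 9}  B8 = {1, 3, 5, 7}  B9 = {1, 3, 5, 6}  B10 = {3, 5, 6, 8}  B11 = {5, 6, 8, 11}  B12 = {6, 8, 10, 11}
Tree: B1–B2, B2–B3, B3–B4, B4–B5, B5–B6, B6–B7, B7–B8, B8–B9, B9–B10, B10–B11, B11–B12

No — vertex 2 appears in no bag.

A tree decomposition must satisfy three properties: every vertex lies in some bag; for every edge, both endpoints lie together in some bag; and for every vertex, the bags containing it form a connected subtree. Here vertex 2 appears in no bag, so the decomposition is invalid.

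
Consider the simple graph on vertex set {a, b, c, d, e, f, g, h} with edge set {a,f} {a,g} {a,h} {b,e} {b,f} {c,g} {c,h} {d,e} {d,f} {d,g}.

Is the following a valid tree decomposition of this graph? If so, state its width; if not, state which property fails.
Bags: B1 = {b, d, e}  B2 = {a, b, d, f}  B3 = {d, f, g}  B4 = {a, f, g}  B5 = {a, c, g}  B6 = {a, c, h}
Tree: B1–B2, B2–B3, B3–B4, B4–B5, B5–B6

No — bags containing vertex a are not connected in the tree.

A tree decomposition must satisfy three properties: every vertex lies in some bag; for every edge, both endpoints lie together in some bag; and for every vertex, the bags containing it form a connected subtree. Here bags containing vertex a are not connected in the tree, so the decomposition is invalid.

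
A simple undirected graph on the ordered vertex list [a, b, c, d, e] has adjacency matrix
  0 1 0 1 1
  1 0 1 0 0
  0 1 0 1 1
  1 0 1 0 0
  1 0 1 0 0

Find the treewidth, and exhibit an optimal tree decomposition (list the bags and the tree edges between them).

Treewidth 2.
One such decomposition:
Bags: B1 = {a, c, d}  B2 = {a, c, e}  B3 = {a, b, c}
Tree: B1–B2, B2–B3

Every bag has size at most 3, so the width is 3 − 1 = 2 and tw(G) ≤ 2. Since d–c–e–a–d is a cycle in G, G is not acyclic. Forests are exactly the graphs of treewidth ≤ 1, so tw(G) ≥ 2. The upper and lower bounds meet at 2, so that is the treewidth.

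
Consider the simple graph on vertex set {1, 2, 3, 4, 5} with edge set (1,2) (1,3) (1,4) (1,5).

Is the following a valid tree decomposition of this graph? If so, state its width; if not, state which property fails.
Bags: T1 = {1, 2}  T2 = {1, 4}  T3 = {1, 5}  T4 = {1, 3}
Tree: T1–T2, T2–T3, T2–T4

Every vertex of G appears in some bag (union = {1, 2, 3, 4, 5}); every edge is covered by a bag; and for each vertex v the set of bags containing v is connected in the bag tree. The decomposition is therefore valid. The largest bag has 2 vertices, so the width is 1.

Yes; width 1.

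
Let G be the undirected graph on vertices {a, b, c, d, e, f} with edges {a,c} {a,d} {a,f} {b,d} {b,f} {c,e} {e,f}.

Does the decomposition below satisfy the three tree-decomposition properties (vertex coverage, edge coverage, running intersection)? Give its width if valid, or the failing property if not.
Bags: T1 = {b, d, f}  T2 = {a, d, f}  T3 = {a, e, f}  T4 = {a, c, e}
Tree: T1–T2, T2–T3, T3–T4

Yes; width 2.

Checking the three conditions: (i) the bags cover all of {a, b, c, d, e, f}; (ii) for each edge, some bag contains both endpoints; (iii) the bags containing any fixed vertex form a subtree. All hold, so the decomposition is valid with width 3 − 1 = 2.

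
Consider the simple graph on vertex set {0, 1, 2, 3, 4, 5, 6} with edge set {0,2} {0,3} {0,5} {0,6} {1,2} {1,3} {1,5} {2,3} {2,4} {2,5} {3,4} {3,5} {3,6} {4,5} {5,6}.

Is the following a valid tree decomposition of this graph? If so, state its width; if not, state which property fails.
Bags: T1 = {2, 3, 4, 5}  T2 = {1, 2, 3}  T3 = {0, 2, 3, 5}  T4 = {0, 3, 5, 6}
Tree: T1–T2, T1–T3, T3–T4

No — edge (5,1) lies in no bag.

A tree decomposition must satisfy three properties: every vertex lies in some bag; for every edge, both endpoints lie together in some bag; and for every vertex, the bags containing it form a connected subtree. Here edge (5,1) lies in no bag, so the decomposition is invalid.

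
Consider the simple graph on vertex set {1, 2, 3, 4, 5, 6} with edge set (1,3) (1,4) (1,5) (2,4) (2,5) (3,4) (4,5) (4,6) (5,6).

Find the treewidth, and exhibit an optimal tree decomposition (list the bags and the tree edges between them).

The largest bag has 3 vertices, giving width 2; this decomposition certifies tw(G) ≤ 2. For the lower bound, the 3 vertices {1, 3, 4} are pairwise adjacent, and any tree decomposition puts a clique entirely inside one bag — forcing width ≥ 2. Hence tw(G) = 2 exactly.

Treewidth 2.
One optimal decomposition is:
Bags: B1 = {1, 3, 4}  B2 = {1, 4, 5}  B3 = {4, 5, 6}  B4 = {2, 4, 5}
Tree: B1–B2, B2–B3, B2–B4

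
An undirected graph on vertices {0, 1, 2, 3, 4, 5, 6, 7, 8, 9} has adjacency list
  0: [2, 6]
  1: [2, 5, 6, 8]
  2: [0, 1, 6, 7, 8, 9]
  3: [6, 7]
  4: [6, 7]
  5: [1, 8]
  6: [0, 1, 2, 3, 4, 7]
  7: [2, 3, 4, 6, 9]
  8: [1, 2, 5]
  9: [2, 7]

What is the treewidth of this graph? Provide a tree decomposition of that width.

Treewidth 2.
One optimal decomposition is:
Bags: B1 = {1, 2, 8}  B2 = {1, 2, 6}  B3 = {2, 6, 7}  B4 = {2, 7, 9}  B5 = {3, 6, 7}  B6 = {4, 6, 7}  B7 = {1, 5, 8}  B8 = {0, 2, 6}
Tree: B1–B2, B2–B3, B3–B4, B3–B5, B3–B6, B1–B7, B2–B8

Each bag holds 3 vertices, so the decomposition has width 2, which upper-bounds the treewidth. For the lower bound, the 3 vertices {1, 2, 8} are pairwise adjacent, and any tree decomposition puts a clique entirely inside one bag — forcing width ≥ 2. Hence tw(G) = 2 exactly.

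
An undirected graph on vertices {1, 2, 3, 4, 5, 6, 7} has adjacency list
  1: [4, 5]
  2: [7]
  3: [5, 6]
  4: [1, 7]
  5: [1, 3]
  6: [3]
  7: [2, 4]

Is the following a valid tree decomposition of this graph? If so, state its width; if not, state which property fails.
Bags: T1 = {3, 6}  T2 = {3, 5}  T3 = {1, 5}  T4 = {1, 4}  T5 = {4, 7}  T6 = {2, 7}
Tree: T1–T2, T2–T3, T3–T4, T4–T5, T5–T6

Vertex coverage: the bags together contain {1, 2, 3, 4, 5, 6, 7}, the full vertex set. Edge coverage: each edge of G has both endpoints in at least one bag. Running intersection: for every vertex, the bags containing it form a connected subtree. All three properties hold, so this is a valid tree decomposition of width max|bag| − 1 = 1, and hence tw(G) ≤ 1.

Yes; width 1.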